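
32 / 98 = 16 / 49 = 0.33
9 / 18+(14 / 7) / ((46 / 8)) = 39 / 46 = 0.85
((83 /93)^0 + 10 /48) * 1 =29 /24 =1.21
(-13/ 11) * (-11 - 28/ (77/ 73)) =5369/ 121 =44.37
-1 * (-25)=25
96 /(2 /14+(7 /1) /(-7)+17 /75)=-50400 /331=-152.27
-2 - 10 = -12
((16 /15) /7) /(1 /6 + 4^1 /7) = 32 /155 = 0.21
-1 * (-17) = 17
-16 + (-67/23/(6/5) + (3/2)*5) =-754/69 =-10.93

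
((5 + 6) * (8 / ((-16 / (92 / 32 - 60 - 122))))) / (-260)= -15763 / 4160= -3.79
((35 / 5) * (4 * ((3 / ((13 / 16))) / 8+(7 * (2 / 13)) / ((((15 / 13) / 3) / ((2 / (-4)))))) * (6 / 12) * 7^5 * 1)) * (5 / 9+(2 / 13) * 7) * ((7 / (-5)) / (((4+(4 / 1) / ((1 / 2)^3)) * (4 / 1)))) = 9595099493 / 2737800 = 3504.68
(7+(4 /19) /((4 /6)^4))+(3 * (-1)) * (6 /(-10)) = 3749 /380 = 9.87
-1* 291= -291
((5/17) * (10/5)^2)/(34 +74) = 5/459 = 0.01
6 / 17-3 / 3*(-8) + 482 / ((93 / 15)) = 45372 / 527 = 86.09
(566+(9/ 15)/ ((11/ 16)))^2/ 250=486033842/ 378125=1285.38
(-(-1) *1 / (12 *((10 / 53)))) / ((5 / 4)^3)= 424 / 1875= 0.23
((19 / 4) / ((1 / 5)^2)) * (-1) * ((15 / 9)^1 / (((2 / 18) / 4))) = -7125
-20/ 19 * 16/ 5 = -64/ 19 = -3.37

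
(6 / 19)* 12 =72 / 19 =3.79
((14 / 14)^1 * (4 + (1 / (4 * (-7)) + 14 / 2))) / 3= 307 / 84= 3.65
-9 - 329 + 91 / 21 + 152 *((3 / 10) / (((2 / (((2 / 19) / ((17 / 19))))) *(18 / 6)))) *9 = -83033 / 255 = -325.62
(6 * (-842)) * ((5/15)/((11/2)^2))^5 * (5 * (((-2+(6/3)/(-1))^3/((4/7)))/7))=137953280/2100931392681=0.00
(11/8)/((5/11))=3.02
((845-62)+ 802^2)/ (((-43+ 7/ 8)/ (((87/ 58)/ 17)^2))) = -11591766/ 97393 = -119.02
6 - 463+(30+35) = -392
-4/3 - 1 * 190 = -574/3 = -191.33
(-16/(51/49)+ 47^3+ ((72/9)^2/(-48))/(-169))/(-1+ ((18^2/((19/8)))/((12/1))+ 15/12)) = 67998568684/7610577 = 8934.75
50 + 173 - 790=-567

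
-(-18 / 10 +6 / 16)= 1.42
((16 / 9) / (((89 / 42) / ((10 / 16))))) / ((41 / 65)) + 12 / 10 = 111182 / 54735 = 2.03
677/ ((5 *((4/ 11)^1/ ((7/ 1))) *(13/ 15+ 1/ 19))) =2971353/ 1048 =2835.26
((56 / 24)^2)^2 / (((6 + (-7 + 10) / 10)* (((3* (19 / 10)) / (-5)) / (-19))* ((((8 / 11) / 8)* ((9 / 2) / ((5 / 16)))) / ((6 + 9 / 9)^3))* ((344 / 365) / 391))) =115433154615625 / 13541904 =8524145.10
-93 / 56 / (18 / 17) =-527 / 336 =-1.57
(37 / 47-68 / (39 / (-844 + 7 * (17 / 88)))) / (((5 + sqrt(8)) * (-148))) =-296399965 / 101460216 + 59279993 * sqrt(2) / 50730108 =-1.27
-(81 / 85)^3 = -531441 / 614125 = -0.87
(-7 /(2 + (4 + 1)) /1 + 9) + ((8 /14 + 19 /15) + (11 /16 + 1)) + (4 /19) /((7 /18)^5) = 35.19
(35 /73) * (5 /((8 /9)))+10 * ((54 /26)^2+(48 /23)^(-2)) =684020405 /14212224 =48.13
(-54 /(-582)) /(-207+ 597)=0.00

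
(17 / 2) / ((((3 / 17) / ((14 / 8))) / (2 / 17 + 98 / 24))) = 101983 / 288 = 354.11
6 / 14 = 3 / 7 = 0.43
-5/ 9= -0.56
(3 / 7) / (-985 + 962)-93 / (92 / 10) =-3261 / 322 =-10.13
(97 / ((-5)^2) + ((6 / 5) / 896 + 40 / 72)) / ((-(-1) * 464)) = 447239 / 46771200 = 0.01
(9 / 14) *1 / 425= 9 / 5950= 0.00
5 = 5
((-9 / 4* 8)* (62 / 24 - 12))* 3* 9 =9153 / 2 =4576.50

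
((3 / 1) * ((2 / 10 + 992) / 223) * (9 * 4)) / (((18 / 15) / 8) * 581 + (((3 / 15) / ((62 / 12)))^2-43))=10297845360 / 946179857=10.88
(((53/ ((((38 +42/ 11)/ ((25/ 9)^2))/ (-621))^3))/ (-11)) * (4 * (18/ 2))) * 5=62626953125/ 48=1304728190.10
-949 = -949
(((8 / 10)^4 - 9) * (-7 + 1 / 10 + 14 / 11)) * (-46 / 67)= -76438453 / 2303125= -33.19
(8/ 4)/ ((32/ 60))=15/ 4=3.75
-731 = -731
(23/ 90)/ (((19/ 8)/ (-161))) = -14812/ 855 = -17.32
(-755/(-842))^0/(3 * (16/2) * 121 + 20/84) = 21/60989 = 0.00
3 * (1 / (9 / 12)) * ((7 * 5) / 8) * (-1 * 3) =-105 / 2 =-52.50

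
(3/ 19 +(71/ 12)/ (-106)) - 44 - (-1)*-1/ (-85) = -90154457/ 2054280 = -43.89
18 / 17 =1.06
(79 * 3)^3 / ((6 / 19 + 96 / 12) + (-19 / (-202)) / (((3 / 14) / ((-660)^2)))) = 25545829707 / 366936358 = 69.62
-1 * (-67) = 67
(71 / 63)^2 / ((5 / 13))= 65533 / 19845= 3.30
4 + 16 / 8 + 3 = 9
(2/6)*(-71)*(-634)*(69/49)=1035322/49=21129.02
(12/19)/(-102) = -2/323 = -0.01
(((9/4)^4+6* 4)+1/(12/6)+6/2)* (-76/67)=-3857/64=-60.27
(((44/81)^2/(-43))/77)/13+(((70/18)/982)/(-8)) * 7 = -700264021/201688604208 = -0.00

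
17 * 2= 34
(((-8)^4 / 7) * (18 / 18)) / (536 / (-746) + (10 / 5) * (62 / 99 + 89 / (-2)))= -151252992 / 22867481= -6.61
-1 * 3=-3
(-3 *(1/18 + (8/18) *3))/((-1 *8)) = 0.52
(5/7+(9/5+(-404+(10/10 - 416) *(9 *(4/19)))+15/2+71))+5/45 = -13277009/11970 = -1109.19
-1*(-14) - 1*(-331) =345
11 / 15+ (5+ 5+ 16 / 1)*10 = 3911 / 15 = 260.73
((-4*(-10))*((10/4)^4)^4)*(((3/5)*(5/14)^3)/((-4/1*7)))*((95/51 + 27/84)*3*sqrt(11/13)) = -178470611572265625*sqrt(143)/3894775119872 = -547964.40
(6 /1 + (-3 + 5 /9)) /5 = 32 /45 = 0.71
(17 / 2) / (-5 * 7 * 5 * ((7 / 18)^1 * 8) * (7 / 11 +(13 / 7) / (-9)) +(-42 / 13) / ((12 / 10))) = -196911 / 5485970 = -0.04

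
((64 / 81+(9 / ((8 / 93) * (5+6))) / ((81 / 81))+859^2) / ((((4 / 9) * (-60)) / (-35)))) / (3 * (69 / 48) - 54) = -36817824379 / 1888920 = -19491.47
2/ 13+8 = 106/ 13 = 8.15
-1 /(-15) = 1 /15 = 0.07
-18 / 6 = -3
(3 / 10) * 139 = 41.70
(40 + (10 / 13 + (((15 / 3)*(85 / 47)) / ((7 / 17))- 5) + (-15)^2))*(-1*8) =-9673880 / 4277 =-2261.84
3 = 3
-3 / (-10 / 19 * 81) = 19 / 270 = 0.07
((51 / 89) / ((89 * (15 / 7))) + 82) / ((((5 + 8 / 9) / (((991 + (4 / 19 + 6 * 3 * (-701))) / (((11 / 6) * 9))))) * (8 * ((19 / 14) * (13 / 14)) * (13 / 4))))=-32450931431436 / 108360032495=-299.47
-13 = -13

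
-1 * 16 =-16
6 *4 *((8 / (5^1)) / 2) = 96 / 5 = 19.20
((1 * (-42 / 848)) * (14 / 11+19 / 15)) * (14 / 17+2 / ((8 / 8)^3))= -17598 / 49555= -0.36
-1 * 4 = -4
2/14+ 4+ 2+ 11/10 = 507/70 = 7.24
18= 18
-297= -297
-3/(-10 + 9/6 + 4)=2/3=0.67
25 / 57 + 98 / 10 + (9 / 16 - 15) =-19147 / 4560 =-4.20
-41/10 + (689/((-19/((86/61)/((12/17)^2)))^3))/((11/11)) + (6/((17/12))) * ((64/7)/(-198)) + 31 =92910011923230118541/3803272542528560640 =24.43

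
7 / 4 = 1.75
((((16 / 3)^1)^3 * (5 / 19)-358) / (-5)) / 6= 81587 / 7695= 10.60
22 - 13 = 9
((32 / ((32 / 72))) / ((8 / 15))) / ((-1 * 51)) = -45 / 17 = -2.65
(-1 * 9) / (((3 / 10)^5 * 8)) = -12500 / 27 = -462.96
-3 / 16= -0.19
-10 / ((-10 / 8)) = 8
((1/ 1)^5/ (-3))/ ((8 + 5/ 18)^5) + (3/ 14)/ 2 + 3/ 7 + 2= 2.54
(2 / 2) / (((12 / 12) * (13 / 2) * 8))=1 / 52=0.02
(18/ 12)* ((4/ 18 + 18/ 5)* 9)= 258/ 5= 51.60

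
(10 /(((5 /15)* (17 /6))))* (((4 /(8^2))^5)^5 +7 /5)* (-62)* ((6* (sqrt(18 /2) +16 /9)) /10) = -35485343252188825636097212828110363 /13468787627424937390902471557120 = -2634.64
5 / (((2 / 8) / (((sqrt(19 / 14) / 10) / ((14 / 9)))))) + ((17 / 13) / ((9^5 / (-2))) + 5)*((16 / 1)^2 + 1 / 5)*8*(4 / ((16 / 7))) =9*sqrt(266) / 98 + 22944466678 / 1279395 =17935.34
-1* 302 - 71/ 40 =-12151/ 40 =-303.78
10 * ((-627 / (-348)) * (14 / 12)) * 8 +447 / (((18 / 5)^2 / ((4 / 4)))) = 634705 / 3132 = 202.65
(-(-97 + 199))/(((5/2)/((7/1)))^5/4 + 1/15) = -3291482880/2198171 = -1497.37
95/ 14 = 6.79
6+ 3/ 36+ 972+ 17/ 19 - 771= 47419/ 228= 207.98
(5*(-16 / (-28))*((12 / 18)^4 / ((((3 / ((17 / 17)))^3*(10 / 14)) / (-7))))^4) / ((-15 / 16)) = -3454189699072 / 42893985853051875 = -0.00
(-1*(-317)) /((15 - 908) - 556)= -0.22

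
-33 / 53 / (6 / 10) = -55 / 53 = -1.04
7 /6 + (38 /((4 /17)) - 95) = 203 /3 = 67.67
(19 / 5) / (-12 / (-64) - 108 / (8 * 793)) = 22.29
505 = 505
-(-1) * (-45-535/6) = -805/6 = -134.17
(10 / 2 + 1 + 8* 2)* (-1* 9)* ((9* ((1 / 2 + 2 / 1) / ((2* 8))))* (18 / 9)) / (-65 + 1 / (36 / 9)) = 8.60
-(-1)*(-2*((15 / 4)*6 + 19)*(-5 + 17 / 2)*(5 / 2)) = -726.25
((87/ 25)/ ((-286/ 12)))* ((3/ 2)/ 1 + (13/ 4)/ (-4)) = -261/ 2600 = -0.10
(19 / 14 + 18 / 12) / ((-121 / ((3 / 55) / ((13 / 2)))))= -24 / 121121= -0.00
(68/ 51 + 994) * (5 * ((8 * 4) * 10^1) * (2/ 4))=796266.67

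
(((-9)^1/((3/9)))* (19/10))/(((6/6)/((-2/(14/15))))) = 1539/14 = 109.93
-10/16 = -5/8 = -0.62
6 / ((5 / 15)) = 18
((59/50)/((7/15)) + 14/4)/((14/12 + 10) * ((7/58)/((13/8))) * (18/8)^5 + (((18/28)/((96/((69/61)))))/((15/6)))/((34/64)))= 42235002368/335090969433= 0.13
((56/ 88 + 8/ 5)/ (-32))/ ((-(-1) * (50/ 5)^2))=-123/ 176000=-0.00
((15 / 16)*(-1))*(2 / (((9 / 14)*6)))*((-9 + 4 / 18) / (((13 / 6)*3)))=2765 / 4212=0.66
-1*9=-9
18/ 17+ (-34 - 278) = -5286/ 17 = -310.94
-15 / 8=-1.88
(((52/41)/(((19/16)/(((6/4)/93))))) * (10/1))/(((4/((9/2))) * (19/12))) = 56160/458831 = 0.12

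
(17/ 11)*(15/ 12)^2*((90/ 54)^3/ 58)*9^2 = 159375/ 10208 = 15.61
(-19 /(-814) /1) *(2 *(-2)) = -38 /407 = -0.09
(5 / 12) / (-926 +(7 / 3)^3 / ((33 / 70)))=-1485 / 3204224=-0.00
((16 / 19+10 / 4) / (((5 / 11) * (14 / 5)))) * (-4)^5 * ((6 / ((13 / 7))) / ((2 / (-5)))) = 5364480 / 247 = 21718.54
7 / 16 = 0.44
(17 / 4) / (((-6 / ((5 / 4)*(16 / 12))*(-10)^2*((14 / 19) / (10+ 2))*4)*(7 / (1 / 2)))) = -323 / 94080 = -0.00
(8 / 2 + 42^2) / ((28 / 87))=38454 / 7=5493.43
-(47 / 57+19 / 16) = -1835 / 912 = -2.01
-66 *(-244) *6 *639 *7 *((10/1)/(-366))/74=-5904360/37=-159577.30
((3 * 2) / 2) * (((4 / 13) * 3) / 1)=2.77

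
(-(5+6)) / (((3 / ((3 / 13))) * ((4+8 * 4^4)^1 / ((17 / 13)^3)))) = -54043 / 58607172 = -0.00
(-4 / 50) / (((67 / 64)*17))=-128 / 28475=-0.00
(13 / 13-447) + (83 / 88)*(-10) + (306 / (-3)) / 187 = -20063 / 44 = -455.98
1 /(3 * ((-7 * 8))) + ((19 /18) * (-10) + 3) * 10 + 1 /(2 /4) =-37075 /504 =-73.56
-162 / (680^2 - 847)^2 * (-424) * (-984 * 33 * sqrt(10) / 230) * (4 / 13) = -495652608 * sqrt(10) / 35386844650495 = -0.00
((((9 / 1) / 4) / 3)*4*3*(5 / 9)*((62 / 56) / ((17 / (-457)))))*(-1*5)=354175 / 476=744.07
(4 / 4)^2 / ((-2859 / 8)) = -8 / 2859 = -0.00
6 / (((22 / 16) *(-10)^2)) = 0.04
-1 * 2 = -2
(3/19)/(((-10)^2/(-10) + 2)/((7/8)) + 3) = -21/817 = -0.03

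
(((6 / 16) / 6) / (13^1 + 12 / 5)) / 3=5 / 3696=0.00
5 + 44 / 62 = 177 / 31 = 5.71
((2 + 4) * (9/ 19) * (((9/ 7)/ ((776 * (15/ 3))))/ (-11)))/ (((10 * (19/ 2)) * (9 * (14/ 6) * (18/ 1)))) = -9/ 3774832600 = -0.00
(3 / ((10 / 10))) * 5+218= 233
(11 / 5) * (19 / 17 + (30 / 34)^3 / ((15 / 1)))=62876 / 24565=2.56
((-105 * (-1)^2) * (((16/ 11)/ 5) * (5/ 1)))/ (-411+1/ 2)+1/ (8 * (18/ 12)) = 49351/ 108372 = 0.46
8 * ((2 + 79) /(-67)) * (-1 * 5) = 3240 /67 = 48.36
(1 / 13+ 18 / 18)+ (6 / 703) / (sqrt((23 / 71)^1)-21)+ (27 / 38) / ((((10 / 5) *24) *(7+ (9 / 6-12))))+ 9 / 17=109001954933 / 68053965616-3 *sqrt(1633) / 10997732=1.60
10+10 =20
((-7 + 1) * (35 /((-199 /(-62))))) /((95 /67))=-46.14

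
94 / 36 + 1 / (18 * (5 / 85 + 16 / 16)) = 863 / 324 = 2.66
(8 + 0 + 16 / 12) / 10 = 14 / 15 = 0.93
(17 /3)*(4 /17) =4 /3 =1.33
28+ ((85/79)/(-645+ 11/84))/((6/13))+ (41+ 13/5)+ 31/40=2477620469/34234808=72.37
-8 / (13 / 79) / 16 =-79 / 26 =-3.04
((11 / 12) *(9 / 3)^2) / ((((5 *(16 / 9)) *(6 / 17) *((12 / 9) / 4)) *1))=5049 / 640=7.89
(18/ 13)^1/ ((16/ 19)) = 171/ 104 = 1.64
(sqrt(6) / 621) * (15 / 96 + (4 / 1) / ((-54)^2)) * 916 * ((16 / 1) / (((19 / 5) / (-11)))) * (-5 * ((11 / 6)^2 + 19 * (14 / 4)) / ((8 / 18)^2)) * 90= 2911855368125 * sqrt(6) / 1699056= 4197954.54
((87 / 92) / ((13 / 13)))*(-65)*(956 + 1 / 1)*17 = -92001195 / 92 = -1000012.99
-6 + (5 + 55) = 54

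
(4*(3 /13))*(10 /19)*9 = 1080 /247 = 4.37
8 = 8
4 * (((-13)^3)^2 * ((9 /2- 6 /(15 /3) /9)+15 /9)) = 1747304858 /15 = 116486990.53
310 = 310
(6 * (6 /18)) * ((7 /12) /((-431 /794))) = -2779 /1293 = -2.15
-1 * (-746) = 746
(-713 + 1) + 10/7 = -4974/7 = -710.57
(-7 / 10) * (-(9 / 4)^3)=5103 / 640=7.97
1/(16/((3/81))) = 1/432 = 0.00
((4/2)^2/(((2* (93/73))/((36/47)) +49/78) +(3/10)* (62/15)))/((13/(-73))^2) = 9725425/400543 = 24.28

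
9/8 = 1.12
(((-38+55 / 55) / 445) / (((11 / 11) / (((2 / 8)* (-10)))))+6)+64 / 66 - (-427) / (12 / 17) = 2396961 / 3916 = 612.09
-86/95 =-0.91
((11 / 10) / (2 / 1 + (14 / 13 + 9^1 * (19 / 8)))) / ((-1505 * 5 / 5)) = -0.00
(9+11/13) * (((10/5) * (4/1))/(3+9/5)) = 640/39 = 16.41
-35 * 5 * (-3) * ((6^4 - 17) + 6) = 674625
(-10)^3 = -1000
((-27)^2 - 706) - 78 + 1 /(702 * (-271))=-10463311 /190242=-55.00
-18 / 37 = -0.49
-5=-5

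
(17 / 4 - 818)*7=-22785 / 4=-5696.25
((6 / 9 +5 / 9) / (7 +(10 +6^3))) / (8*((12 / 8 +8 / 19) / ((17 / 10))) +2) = 3553 / 7477902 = 0.00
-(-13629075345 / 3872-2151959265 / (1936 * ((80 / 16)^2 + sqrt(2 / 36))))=155250231894405 / 43556128-6455877795 * sqrt(2) / 21778064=3563952.51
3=3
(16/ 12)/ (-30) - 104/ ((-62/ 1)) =2278/ 1395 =1.63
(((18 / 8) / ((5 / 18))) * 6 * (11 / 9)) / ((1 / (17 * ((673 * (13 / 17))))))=2598453 / 5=519690.60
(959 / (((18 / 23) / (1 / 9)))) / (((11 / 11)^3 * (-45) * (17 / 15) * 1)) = -22057 / 8262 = -2.67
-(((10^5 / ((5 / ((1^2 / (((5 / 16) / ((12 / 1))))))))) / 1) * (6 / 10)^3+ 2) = -165890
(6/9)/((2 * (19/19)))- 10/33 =0.03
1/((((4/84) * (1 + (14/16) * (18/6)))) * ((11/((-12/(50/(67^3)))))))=-303169104/7975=-38014.93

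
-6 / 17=-0.35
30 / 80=3 / 8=0.38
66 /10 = 33 /5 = 6.60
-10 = -10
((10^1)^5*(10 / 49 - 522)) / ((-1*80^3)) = 19975 / 196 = 101.91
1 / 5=0.20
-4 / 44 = -1 / 11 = -0.09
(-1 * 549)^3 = -165469149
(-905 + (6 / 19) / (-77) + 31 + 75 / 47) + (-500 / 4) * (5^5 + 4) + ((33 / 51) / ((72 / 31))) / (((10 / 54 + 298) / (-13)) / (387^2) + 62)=-11947690020023029199821 / 30479002927780792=-391997.40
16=16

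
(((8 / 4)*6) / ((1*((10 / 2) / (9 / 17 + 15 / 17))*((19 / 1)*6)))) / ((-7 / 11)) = -528 / 11305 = -0.05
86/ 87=0.99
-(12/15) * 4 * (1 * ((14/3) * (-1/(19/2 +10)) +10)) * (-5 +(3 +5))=-18272/195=-93.70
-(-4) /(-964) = -1 /241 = -0.00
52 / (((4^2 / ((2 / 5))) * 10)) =13 / 100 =0.13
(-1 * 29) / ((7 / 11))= -319 / 7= -45.57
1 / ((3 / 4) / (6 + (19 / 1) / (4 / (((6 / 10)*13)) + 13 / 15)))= 7092 / 269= 26.36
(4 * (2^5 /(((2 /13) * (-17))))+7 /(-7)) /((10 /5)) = -849 /34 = -24.97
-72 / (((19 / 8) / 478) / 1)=-275328 / 19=-14490.95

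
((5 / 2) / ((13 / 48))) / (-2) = -60 / 13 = -4.62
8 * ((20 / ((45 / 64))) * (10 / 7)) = 20480 / 63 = 325.08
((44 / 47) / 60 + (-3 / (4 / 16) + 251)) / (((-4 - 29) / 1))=-168506 / 23265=-7.24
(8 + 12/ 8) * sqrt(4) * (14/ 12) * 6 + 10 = 143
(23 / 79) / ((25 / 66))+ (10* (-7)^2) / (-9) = -954088 / 17775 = -53.68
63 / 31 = 2.03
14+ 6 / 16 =115 / 8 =14.38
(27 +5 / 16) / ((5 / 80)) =437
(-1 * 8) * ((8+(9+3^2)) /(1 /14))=-2912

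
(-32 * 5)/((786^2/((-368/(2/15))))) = 36800/51483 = 0.71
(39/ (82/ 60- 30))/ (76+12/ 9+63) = -3510/ 361639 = -0.01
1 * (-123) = -123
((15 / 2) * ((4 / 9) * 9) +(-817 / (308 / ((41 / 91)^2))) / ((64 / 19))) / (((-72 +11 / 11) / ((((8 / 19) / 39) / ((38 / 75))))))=-121773949925 / 13597603923904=-0.01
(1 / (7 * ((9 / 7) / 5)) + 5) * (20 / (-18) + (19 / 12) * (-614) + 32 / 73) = -31957775 / 5913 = -5404.66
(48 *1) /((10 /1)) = 24 /5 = 4.80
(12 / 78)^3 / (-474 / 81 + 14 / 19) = -0.00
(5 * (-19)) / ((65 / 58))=-1102 / 13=-84.77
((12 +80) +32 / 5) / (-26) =-246 / 65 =-3.78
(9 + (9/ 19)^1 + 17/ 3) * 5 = 4315/ 57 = 75.70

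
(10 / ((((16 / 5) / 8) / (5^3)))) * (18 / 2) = 28125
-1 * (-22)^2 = -484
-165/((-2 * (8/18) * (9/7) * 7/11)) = 1815/8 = 226.88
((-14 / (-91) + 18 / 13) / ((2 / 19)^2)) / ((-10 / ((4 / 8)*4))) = -361 / 13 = -27.77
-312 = -312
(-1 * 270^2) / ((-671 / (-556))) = -40532400 / 671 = -60405.96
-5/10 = -1/2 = -0.50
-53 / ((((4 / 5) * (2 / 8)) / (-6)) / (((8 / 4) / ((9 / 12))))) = 4240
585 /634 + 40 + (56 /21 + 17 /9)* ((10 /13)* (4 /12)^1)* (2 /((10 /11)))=9678563 /222534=43.49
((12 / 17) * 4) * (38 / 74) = 912 / 629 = 1.45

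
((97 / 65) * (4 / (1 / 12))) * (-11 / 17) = -51216 / 1105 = -46.35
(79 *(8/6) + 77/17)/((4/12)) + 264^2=1190435/17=70025.59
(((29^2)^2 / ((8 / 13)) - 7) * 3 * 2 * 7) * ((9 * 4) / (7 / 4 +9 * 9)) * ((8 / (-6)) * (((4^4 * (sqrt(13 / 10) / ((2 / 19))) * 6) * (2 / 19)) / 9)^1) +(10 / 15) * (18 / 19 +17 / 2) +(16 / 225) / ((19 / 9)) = 9023 / 1425 - 790882455552 * sqrt(130) / 1655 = -5448608694.35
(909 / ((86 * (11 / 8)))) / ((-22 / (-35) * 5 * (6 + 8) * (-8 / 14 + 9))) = 6363 / 306977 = 0.02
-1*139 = -139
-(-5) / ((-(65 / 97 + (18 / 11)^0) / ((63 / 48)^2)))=-23765 / 4608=-5.16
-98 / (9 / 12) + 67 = -191 / 3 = -63.67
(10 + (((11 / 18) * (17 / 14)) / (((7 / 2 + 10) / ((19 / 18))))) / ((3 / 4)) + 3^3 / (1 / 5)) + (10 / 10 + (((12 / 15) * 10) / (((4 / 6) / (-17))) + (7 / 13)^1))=-34261280 / 597051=-57.38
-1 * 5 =-5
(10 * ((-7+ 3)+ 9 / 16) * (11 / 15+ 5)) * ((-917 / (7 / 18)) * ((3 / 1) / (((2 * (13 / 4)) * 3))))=929445 / 13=71495.77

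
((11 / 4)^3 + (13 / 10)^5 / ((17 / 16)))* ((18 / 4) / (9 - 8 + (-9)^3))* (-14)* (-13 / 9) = -82590751 / 27200000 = -3.04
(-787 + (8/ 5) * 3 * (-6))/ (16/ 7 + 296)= -28553/ 10440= -2.73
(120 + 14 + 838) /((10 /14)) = 6804 /5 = 1360.80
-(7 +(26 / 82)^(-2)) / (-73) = 2864 / 12337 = 0.23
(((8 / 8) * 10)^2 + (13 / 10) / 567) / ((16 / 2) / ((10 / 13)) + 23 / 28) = 1134026 / 127251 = 8.91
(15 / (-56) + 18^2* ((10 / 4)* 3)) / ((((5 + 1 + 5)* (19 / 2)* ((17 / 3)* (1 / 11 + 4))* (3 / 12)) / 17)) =9071 / 133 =68.20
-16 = -16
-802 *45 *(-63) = 2273670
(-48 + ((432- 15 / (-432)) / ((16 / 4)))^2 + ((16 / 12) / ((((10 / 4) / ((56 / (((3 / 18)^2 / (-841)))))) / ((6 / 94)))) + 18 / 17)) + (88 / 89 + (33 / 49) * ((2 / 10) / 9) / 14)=-1865199936131328611 / 40461863178240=-46097.73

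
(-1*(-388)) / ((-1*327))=-388 / 327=-1.19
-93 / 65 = -1.43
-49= -49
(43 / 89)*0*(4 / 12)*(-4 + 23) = 0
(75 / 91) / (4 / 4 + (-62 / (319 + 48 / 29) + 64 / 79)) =3673105 / 7205471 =0.51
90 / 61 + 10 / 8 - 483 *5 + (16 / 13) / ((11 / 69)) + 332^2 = 3762036099 / 34892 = 107819.45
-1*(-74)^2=-5476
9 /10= 0.90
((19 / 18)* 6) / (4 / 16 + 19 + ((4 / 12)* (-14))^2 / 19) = 0.31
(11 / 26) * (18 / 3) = 33 / 13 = 2.54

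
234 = 234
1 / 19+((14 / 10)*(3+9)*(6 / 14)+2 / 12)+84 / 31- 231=-3902791 / 17670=-220.87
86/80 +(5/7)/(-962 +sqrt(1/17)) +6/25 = 28947265027/22025565800 -5 * sqrt(17)/110127829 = 1.31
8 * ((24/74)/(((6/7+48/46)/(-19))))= -48944/1887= -25.94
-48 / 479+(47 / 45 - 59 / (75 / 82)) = -6850441 / 107775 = -63.56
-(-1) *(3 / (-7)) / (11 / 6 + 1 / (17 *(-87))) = -2958 / 12649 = -0.23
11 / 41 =0.27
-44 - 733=-777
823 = 823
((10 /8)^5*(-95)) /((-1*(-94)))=-3.08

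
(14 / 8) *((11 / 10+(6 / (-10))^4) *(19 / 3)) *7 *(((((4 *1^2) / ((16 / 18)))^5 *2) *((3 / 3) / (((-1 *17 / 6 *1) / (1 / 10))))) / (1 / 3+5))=-253487968209 / 108800000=-2329.85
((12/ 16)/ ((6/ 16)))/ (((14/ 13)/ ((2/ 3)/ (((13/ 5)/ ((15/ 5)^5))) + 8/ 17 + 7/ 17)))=1995/ 17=117.35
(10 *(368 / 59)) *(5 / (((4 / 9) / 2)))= 82800 / 59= 1403.39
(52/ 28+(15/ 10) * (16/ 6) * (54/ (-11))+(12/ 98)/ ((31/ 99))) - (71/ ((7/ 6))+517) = -9945954/ 16709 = -595.25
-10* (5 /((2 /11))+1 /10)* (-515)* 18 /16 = 319815 /2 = 159907.50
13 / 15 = 0.87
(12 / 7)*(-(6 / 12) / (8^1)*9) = -0.96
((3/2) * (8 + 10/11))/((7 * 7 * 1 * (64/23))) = 69/704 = 0.10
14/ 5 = 2.80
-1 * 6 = -6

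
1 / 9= 0.11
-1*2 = -2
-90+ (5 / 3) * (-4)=-290 / 3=-96.67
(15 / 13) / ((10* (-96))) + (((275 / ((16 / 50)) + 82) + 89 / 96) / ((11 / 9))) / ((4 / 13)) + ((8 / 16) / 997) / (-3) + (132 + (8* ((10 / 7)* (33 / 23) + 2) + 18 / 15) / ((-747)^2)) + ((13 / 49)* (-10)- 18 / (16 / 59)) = 147393765386477967151 / 57382080373537920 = 2568.64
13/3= 4.33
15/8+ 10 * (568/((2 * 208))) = 1615/104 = 15.53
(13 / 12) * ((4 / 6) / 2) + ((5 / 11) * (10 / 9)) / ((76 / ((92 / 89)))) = 246413 / 669636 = 0.37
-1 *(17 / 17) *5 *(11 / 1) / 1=-55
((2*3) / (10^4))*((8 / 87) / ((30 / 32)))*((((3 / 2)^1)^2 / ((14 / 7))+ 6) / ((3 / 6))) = 76 / 90625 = 0.00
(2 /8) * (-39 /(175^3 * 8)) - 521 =-89351500039 /171500000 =-521.00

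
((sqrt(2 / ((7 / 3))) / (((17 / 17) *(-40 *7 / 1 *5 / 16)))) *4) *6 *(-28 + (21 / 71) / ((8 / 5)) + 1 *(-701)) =2483802 *sqrt(42) / 86975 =185.07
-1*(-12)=12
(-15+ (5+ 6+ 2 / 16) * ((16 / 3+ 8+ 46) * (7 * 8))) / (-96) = -110849 / 288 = -384.89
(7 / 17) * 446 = 3122 / 17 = 183.65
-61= -61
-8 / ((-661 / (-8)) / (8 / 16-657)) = 42016 / 661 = 63.56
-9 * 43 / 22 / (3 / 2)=-129 / 11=-11.73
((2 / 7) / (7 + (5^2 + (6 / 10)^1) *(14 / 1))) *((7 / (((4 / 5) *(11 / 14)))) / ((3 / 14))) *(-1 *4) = -1400 / 8613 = -0.16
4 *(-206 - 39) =-980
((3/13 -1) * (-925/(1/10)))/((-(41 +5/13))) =-46250/269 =-171.93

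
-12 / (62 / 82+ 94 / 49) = -8036 / 1791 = -4.49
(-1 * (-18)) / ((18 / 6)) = 6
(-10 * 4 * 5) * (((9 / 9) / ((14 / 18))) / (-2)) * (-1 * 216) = -194400 / 7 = -27771.43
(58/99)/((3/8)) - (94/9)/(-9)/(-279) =387334/248589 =1.56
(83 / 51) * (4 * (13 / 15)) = 5.64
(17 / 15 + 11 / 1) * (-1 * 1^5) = -182 / 15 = -12.13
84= 84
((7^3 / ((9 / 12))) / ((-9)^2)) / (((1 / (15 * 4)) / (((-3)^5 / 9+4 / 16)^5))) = -24053762181505 / 5184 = -4640000420.82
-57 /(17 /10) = -570 /17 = -33.53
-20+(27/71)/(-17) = -20.02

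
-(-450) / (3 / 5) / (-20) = -75 / 2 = -37.50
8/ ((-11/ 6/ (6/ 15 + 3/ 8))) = -186/ 55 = -3.38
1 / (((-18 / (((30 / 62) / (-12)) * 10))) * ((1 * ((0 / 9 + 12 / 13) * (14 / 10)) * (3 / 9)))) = 1625 / 31248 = 0.05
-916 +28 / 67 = -61344 / 67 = -915.58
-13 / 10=-1.30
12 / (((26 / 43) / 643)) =165894 / 13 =12761.08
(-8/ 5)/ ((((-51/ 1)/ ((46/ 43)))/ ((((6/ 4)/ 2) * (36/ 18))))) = 184/ 3655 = 0.05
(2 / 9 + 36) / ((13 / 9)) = 326 / 13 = 25.08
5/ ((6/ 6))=5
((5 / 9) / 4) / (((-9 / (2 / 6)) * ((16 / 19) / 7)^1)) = -665 / 15552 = -0.04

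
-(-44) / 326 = 22 / 163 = 0.13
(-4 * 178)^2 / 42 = 253472 / 21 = 12070.10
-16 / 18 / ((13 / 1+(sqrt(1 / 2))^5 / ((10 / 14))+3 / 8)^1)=-171200 / 2575143+2240 * sqrt(2) / 2575143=-0.07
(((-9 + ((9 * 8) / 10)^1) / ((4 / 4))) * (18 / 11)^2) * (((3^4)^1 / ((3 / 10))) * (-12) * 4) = 7558272 / 121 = 62465.06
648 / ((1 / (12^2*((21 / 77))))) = 279936 / 11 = 25448.73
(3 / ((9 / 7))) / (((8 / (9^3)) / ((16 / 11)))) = 3402 / 11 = 309.27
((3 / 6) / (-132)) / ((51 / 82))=-41 / 6732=-0.01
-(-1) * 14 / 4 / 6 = 7 / 12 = 0.58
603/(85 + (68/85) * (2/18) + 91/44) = 1193940/172571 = 6.92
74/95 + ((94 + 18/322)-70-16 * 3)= -354311/15295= -23.17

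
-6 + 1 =-5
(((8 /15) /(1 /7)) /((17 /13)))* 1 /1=728 /255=2.85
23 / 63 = 0.37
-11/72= -0.15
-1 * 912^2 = -831744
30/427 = 0.07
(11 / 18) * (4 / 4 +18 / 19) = 407 / 342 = 1.19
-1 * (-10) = 10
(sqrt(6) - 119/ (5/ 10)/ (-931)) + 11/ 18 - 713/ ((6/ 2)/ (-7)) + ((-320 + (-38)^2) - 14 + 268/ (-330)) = 2776.17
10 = 10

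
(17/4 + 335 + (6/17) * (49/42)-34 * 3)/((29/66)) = 533313/986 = 540.89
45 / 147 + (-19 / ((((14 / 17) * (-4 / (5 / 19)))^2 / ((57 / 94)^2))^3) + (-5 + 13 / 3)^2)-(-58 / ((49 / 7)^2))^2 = -124564971310601503571627 / 191486337703769825869824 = -0.65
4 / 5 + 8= 44 / 5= 8.80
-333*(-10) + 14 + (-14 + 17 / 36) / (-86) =3344.16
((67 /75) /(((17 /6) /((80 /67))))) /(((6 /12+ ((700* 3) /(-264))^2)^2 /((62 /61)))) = 464763904 /4940121207465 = 0.00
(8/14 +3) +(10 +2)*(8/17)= 1097/119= 9.22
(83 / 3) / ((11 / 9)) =249 / 11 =22.64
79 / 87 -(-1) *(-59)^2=302926 / 87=3481.91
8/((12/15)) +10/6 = 35/3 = 11.67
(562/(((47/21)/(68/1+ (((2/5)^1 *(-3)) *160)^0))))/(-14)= -1237.60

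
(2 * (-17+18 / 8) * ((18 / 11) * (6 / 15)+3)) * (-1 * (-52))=-308334 / 55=-5606.07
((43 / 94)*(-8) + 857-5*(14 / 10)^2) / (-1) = -843.54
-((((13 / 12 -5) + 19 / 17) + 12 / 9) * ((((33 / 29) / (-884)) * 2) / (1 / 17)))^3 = -16194277 / 61349456384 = -0.00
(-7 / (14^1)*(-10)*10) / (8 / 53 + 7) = 2650 / 379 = 6.99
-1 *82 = -82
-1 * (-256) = 256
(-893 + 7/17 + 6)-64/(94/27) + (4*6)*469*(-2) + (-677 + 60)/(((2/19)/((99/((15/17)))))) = -5441807397/7990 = -681077.27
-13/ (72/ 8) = -1.44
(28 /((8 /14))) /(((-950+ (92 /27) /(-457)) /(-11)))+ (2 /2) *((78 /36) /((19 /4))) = 683866789 /668162094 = 1.02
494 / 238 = 2.08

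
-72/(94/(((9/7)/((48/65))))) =-1.33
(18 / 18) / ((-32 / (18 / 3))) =-3 / 16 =-0.19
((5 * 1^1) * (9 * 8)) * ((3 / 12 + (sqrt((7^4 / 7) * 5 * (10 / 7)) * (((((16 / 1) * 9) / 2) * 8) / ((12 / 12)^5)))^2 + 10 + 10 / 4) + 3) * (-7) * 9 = -18435465573210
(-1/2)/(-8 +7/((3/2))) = 3/20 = 0.15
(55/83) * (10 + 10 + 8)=18.55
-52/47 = -1.11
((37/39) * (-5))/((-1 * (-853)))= -185/33267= -0.01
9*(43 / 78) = 129 / 26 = 4.96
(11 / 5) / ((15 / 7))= 77 / 75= 1.03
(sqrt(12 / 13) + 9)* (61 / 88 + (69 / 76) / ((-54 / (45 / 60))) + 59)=1197431* sqrt(39) / 130416 + 3592293 / 6688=594.46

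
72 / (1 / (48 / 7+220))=114336 / 7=16333.71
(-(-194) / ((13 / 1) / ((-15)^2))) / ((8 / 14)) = 152775 / 26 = 5875.96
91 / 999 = 0.09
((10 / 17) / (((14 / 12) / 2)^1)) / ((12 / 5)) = 50 / 119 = 0.42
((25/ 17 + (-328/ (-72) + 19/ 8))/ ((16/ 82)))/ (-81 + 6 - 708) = -421603/ 7667136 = -0.05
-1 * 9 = -9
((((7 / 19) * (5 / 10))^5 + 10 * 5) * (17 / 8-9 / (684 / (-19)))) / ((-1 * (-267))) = 3961775207 / 8907700992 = 0.44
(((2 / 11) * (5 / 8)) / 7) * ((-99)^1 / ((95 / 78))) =-351 / 266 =-1.32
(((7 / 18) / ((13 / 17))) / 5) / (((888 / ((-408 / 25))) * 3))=-2023 / 3246750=-0.00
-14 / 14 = -1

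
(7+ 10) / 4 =17 / 4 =4.25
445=445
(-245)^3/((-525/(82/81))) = 6890870/243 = 28357.49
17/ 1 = 17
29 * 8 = 232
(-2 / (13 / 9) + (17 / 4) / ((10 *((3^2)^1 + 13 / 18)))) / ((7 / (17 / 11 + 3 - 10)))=183033 / 175175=1.04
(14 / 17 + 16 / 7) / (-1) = -3.11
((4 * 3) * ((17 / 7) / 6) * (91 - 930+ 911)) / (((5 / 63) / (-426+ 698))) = 5992704 / 5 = 1198540.80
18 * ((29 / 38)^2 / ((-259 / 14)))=-0.57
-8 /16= -1 /2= -0.50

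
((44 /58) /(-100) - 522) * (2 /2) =-756911 /1450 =-522.01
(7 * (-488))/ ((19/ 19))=-3416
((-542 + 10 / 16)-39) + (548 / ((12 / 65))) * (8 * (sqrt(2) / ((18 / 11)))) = -4643 / 8 + 391820 * sqrt(2) / 27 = 19942.48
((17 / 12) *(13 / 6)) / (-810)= -221 / 58320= -0.00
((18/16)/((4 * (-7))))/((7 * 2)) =-9/3136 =-0.00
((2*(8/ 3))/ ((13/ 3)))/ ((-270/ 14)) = -112/ 1755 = -0.06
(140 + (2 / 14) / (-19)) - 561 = -55994 / 133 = -421.01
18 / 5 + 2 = 5.60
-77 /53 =-1.45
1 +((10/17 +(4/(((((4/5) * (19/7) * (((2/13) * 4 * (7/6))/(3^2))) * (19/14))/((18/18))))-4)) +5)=240613/12274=19.60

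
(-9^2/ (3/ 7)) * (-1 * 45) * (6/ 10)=5103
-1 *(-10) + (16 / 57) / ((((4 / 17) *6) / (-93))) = -8.49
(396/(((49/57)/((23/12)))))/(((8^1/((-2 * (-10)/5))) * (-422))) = -1.05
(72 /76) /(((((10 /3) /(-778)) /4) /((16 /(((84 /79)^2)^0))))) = -1344384 /95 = -14151.41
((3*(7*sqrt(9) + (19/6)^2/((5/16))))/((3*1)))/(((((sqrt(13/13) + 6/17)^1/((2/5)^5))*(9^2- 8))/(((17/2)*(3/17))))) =649808/78703125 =0.01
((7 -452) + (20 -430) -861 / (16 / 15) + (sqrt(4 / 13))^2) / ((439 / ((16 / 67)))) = -345671 / 382369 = -0.90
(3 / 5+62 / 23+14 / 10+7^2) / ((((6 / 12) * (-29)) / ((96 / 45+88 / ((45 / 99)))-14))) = -46436 / 69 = -672.99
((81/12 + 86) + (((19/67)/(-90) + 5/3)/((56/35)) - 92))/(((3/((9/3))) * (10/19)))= 328073/96480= 3.40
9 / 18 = 1 / 2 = 0.50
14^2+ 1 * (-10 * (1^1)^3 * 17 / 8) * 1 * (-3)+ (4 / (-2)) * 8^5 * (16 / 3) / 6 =-2087801 / 36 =-57994.47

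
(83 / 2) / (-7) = -83 / 14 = -5.93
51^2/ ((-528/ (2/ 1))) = -867/ 88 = -9.85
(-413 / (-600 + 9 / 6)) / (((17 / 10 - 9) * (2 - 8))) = 590 / 37449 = 0.02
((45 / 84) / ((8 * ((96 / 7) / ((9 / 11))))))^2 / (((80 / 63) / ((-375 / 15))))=-637875 / 2030043136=-0.00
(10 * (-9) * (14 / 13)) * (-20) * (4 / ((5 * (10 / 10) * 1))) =20160 / 13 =1550.77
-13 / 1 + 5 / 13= -164 / 13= -12.62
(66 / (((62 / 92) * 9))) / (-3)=-1012 / 279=-3.63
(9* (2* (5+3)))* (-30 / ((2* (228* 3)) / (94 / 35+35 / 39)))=-19564 / 1729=-11.32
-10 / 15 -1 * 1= -5 / 3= -1.67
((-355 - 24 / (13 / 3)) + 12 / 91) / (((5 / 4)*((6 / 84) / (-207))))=54311832 / 65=835566.65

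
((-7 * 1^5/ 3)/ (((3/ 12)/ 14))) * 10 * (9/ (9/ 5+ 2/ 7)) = -411600/ 73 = -5638.36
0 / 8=0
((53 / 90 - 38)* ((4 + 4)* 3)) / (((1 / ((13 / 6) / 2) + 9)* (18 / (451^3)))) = -8030564784242 / 17415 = -461129186.58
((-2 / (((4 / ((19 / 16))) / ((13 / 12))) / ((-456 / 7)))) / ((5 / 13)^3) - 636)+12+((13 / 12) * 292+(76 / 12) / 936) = 2107152121 / 4914000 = 428.81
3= 3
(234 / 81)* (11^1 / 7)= 286 / 63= 4.54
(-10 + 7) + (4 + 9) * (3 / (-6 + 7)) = 36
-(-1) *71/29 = 71/29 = 2.45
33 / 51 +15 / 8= 343 / 136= 2.52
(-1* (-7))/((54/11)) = 77/54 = 1.43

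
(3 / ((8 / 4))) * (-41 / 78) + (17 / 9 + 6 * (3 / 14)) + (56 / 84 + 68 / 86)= 541427 / 140868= 3.84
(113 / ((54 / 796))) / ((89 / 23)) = 1034402 / 2403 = 430.46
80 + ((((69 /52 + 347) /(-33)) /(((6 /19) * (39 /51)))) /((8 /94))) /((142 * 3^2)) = 54463504627 /684230976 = 79.60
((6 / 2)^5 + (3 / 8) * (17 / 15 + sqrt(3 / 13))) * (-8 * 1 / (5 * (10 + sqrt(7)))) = -19474 / 465- 2 * sqrt(39) / 403 + sqrt(273) / 2015 + 9737 * sqrt(7) / 2325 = -30.82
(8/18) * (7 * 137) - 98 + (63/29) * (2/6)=85855/261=328.95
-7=-7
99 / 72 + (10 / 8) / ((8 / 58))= 10.44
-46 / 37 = -1.24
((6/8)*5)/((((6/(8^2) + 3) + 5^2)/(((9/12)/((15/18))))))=0.12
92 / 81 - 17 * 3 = -4039 / 81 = -49.86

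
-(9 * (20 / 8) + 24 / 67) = -3063 / 134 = -22.86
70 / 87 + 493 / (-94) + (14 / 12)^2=-151079 / 49068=-3.08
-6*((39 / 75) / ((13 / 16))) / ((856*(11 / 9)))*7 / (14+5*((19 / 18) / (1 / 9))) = -504 / 1206425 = -0.00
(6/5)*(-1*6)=-36/5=-7.20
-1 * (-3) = 3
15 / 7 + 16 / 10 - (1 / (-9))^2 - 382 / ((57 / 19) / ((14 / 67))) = -4345268 / 189945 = -22.88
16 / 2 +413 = 421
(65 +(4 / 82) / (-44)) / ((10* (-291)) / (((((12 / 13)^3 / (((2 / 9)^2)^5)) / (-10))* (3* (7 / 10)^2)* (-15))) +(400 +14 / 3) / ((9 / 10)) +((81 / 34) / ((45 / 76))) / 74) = 2551757088264966723645 / 17653886972154912475898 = 0.14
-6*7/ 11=-42/ 11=-3.82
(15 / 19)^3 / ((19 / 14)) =47250 / 130321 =0.36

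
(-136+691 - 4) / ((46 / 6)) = 1653 / 23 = 71.87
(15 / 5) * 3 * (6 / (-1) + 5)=-9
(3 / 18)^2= 1 / 36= 0.03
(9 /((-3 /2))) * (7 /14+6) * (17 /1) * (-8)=5304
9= 9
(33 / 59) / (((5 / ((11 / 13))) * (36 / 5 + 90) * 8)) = 121 / 994032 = 0.00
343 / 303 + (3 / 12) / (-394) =540265 / 477528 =1.13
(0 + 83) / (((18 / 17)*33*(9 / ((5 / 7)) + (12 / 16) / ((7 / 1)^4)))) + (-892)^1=-160262891798 / 179704899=-891.81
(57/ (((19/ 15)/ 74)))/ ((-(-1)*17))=3330/ 17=195.88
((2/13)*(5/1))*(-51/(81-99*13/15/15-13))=-4250/6747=-0.63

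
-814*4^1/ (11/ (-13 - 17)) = 8880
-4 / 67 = -0.06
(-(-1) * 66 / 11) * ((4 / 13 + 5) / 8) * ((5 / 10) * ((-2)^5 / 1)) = -828 / 13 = -63.69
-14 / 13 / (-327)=14 / 4251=0.00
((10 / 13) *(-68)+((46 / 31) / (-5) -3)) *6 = -333.63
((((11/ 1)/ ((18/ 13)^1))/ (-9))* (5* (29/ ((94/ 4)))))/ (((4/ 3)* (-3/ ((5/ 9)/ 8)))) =103675/ 1096416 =0.09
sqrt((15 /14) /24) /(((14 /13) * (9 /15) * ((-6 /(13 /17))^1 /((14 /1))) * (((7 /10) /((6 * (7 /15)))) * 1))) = -845 * sqrt(35) /2142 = -2.33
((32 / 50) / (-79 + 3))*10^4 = -1600 / 19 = -84.21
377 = 377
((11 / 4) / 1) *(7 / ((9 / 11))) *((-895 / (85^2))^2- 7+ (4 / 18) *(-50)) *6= -2554.52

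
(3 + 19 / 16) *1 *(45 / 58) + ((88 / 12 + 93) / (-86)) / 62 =278771 / 86304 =3.23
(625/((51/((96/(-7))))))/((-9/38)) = 760000/1071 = 709.62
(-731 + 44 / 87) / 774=-63553 / 67338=-0.94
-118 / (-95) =118 / 95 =1.24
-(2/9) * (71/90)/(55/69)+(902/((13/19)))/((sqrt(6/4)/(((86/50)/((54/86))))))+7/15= 2948.77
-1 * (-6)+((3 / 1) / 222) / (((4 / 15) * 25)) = 8883 / 1480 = 6.00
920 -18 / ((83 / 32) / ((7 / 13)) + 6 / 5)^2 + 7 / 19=793727729127 / 862868299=919.87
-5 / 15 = -1 / 3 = -0.33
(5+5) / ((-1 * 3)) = -10 / 3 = -3.33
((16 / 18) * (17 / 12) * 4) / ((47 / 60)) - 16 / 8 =1874 / 423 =4.43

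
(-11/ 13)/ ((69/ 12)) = -44/ 299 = -0.15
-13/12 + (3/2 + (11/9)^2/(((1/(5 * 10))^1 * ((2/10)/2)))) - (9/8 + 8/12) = 745.54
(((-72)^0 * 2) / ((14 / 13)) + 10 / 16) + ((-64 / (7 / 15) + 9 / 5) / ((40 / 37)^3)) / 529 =2701296739 / 1184960000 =2.28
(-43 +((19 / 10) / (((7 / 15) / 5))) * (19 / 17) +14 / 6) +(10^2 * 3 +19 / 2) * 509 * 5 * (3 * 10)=16872039259 / 714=23630307.09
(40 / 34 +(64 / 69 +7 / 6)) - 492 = -1146559 / 2346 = -488.73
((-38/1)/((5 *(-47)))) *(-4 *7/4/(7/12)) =-1.94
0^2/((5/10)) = 0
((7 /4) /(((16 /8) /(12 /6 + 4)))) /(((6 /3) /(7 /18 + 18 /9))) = 301 /48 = 6.27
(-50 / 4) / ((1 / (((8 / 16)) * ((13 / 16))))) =-325 / 64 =-5.08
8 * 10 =80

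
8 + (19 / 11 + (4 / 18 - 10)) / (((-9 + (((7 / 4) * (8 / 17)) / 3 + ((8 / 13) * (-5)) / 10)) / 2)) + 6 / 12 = 4064377 / 395274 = 10.28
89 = 89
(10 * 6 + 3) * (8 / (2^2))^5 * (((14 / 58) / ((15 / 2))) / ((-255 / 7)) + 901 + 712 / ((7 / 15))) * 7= 34245779.53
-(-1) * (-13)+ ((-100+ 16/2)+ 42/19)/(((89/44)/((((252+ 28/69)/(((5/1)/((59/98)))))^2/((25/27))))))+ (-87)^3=-19253318158678172/27395256875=-702797.50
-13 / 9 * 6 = -26 / 3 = -8.67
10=10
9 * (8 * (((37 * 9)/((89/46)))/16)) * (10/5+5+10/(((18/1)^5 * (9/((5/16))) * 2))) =1620886568219/298971648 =5421.54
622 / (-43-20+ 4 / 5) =-10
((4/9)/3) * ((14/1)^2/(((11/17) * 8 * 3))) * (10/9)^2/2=83300/72171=1.15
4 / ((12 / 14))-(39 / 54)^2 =1343 / 324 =4.15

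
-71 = -71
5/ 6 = 0.83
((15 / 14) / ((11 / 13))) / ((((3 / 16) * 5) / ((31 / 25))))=3224 / 1925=1.67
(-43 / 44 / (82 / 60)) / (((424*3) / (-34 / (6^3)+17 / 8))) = -91375 / 82608768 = -0.00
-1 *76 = -76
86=86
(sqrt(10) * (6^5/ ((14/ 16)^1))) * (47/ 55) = 2923776 * sqrt(10)/ 385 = 24015.04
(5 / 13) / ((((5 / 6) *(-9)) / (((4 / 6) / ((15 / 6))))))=-8 / 585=-0.01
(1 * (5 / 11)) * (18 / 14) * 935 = 3825 / 7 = 546.43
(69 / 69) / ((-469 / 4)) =-4 / 469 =-0.01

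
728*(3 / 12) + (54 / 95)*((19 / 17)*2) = 183.27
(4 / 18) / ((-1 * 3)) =-2 / 27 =-0.07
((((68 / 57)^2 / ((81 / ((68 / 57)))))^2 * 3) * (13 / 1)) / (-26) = -49433741312 / 75006330133563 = -0.00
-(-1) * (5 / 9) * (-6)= -10 / 3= -3.33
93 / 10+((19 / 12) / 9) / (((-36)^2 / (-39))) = 2168269 / 233280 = 9.29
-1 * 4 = -4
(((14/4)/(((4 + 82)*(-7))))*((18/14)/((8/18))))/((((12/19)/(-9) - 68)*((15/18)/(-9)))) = -124659/46715200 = -0.00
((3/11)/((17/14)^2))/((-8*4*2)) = -147/50864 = -0.00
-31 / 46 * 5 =-155 / 46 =-3.37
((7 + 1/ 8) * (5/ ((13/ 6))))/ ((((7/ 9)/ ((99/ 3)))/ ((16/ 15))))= 67716/ 91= 744.13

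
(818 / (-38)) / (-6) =3.59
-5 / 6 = -0.83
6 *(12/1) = 72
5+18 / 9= 7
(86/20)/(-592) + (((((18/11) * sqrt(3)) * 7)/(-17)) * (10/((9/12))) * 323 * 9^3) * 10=-232696800 * sqrt(3)/11 -43/5920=-36640243.68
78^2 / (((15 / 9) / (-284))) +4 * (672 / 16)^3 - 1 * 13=-3701873 / 5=-740374.60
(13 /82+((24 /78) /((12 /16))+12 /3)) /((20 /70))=102277 /6396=15.99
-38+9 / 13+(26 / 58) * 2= -36.41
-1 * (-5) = 5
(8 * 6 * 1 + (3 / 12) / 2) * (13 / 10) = 1001 / 16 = 62.56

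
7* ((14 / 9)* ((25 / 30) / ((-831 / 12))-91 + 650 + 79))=51956464 / 7479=6946.98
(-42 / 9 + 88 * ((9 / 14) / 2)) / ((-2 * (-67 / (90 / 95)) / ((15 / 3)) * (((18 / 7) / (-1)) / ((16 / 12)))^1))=-4960 / 11457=-0.43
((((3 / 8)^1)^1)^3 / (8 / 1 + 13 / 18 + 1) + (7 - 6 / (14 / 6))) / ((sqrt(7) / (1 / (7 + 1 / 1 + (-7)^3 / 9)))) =-6597 * sqrt(7) / 313600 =-0.06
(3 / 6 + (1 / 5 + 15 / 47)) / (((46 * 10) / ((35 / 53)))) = 3353 / 2291720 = 0.00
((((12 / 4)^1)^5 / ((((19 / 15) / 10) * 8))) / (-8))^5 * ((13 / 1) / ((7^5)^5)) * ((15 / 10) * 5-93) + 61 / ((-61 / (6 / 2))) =-35185728409048548292277601716244699 / 11728576136427931665313477697732608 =-3.00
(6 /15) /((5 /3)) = 0.24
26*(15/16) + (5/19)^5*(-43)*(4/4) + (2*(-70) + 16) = -1974525903/19808792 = -99.68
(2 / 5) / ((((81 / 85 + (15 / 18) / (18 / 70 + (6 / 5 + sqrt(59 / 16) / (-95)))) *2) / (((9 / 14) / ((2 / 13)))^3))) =95419371248670573 / 9971625557195456-659584273725 *sqrt(59) / 101751281195872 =9.52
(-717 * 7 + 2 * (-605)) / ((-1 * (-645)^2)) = 6229 / 416025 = 0.01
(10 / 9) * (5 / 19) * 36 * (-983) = -196600 / 19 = -10347.37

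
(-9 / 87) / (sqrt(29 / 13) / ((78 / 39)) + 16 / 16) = -156 / 667 + 6*sqrt(377) / 667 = -0.06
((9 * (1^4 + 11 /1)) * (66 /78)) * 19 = 1736.31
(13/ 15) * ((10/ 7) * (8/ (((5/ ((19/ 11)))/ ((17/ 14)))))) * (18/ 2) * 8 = 806208/ 2695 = 299.15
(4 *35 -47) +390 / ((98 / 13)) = 7092 / 49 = 144.73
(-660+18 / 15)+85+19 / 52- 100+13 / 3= -521899 / 780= -669.10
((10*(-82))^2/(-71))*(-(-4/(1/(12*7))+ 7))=-3115769.01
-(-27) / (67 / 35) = 945 / 67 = 14.10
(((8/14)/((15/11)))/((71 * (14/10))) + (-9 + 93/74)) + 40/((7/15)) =60223255/772338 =77.98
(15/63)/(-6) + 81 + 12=11713/126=92.96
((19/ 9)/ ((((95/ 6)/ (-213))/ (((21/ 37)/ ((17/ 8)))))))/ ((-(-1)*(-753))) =7952/ 789395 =0.01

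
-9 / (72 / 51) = -51 / 8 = -6.38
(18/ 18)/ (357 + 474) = 1/ 831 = 0.00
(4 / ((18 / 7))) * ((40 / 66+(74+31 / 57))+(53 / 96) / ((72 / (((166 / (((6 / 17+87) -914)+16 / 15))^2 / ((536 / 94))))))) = 83577049014833542063 / 714945057645988224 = 116.90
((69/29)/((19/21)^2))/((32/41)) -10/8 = 2.47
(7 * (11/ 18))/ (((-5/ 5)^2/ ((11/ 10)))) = 847/ 180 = 4.71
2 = 2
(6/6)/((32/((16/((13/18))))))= 9/13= 0.69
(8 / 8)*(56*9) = 504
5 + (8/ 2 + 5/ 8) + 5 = 117/ 8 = 14.62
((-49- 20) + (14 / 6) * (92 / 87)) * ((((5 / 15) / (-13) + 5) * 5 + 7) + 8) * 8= -216020600 / 10179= -21222.18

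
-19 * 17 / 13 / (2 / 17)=-5491 / 26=-211.19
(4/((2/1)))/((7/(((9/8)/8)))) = 9/224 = 0.04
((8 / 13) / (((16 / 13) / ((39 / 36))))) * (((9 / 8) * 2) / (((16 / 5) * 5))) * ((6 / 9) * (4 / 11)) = 13 / 704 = 0.02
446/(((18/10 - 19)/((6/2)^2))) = -10035/43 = -233.37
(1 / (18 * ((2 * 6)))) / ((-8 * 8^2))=-1 / 110592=-0.00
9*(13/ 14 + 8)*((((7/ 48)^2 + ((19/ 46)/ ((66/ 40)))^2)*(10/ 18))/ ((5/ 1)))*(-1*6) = -1547255125/ 344112384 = -4.50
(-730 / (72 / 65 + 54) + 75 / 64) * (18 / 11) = -125825 / 6368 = -19.76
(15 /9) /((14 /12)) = 10 /7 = 1.43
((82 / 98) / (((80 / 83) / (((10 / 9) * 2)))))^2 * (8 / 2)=11580409 / 777924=14.89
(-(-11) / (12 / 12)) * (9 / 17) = 99 / 17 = 5.82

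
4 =4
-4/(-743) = 4/743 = 0.01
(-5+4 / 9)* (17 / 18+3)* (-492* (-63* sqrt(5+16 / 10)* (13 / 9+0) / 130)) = -835457* sqrt(165) / 675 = -15898.73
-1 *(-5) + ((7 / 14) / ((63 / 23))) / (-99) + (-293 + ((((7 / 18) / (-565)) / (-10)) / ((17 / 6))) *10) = -34506269569 / 119812770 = -288.00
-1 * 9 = -9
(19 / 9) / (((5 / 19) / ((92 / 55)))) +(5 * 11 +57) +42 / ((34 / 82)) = 226.71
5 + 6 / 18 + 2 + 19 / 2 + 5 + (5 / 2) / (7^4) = 157273 / 7203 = 21.83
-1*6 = -6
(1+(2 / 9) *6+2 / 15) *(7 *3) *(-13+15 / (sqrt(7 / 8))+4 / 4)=209.05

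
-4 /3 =-1.33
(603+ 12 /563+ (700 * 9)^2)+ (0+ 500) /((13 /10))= 290498338513 /7319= 39690987.64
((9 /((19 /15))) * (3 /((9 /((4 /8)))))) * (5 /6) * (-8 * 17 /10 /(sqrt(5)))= -51 * sqrt(5) /19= -6.00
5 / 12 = 0.42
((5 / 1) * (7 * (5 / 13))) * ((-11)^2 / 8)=21175 / 104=203.61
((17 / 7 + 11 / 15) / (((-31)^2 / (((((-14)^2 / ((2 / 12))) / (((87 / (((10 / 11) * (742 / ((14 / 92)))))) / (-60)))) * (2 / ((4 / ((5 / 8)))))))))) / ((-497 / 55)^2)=-44517880000 / 983413403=-45.27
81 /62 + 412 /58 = 15121 /1798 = 8.41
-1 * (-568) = 568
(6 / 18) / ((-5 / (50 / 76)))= -5 / 114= -0.04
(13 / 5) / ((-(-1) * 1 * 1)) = 13 / 5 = 2.60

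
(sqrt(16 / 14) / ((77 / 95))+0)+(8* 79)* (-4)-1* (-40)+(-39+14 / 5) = -12621 / 5+190* sqrt(14) / 539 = -2522.88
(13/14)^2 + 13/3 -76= -41633/588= -70.80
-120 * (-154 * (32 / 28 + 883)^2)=101121823440 / 7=14445974777.14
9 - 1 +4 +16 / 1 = 28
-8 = -8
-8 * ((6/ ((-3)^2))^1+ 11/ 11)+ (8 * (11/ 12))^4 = 2878.72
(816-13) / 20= 803 / 20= 40.15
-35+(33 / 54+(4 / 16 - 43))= -77.14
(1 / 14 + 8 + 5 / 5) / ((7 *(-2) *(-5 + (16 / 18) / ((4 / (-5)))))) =1143 / 10780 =0.11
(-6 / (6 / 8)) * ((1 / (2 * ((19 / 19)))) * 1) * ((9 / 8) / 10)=-0.45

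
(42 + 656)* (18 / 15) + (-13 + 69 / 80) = 66037 / 80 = 825.46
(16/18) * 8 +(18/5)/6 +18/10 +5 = 653/45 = 14.51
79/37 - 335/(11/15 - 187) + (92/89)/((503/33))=18518400925/4627922926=4.00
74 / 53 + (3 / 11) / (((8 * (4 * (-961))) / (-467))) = 25106381 / 17928416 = 1.40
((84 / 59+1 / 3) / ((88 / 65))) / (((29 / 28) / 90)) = 2122575 / 18821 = 112.78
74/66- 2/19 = 637/627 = 1.02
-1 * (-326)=326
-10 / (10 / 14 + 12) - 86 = -7724 / 89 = -86.79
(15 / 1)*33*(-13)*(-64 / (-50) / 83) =-41184 / 415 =-99.24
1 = 1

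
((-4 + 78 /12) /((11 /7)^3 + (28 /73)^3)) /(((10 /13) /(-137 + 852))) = 95404474165 /161634204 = 590.25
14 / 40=7 / 20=0.35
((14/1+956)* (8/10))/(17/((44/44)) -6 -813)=-388/401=-0.97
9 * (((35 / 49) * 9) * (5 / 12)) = 675 / 28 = 24.11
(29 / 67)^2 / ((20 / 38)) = 15979 / 44890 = 0.36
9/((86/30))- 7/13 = 2.60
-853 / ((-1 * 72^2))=853 / 5184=0.16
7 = 7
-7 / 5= -1.40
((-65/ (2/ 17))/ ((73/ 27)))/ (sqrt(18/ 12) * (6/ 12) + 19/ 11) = -4988412/ 36865 + 722007 * sqrt(6)/ 36865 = -87.34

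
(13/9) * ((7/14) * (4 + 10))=10.11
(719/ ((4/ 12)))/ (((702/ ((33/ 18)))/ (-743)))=-5876387/ 1404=-4185.46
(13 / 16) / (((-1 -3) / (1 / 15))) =-13 / 960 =-0.01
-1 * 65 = -65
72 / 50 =36 / 25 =1.44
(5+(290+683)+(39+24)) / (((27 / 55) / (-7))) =-14843.89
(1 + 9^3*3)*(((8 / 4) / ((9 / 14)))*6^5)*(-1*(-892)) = 47215429632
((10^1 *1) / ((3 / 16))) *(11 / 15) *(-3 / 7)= -352 / 21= -16.76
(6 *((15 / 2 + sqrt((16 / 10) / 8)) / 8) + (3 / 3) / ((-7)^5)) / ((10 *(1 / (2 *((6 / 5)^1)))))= 9 *sqrt(5) / 250 + 2268921 / 1680700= 1.43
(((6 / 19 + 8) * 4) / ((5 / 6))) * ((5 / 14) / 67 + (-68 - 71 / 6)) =-141969952 / 44555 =-3186.40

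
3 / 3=1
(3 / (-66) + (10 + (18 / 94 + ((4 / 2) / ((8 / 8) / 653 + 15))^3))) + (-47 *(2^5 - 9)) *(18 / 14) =-586721955898011541 / 425250590628248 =-1379.71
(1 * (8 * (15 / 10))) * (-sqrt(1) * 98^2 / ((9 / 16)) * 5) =-3073280 / 3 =-1024426.67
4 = 4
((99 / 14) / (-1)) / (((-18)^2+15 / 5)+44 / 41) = -4059 / 188314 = -0.02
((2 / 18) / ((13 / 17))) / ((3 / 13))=17 / 27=0.63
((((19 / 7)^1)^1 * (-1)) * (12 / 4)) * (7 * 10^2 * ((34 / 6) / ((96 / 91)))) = -734825 / 24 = -30617.71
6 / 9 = 2 / 3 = 0.67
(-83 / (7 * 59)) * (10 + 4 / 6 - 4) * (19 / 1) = -31540 / 1239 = -25.46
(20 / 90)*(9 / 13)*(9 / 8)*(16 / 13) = 36 / 169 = 0.21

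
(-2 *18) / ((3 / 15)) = -180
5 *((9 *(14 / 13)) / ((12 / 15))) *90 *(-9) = -49067.31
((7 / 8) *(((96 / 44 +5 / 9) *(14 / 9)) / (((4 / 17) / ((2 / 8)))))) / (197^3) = 225743 / 435969749952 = 0.00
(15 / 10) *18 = 27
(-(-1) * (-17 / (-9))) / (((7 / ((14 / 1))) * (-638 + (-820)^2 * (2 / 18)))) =17 / 333329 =0.00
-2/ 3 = -0.67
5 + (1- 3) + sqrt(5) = sqrt(5) + 3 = 5.24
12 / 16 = 3 / 4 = 0.75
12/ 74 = 6/ 37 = 0.16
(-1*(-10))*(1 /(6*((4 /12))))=5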